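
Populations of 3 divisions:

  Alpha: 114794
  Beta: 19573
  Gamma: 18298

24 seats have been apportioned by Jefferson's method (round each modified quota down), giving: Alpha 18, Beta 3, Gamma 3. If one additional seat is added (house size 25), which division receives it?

Priority for the next seat is population ÷ (current seats + 1).
Priorities: Alpha 6041.789, Beta 4893.250, Gamma 4574.500.
Highest priority: Alpha.

Alpha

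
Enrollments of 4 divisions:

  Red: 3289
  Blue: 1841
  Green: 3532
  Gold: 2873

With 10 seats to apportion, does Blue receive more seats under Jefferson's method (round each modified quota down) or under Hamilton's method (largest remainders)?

Jefferson: Red 3, Blue 1, Green 3, Gold 3.
Hamilton: Red 3, Blue 2, Green 3, Gold 2.
Blue gets 1 under Jefferson and 2 under Hamilton.

Hamilton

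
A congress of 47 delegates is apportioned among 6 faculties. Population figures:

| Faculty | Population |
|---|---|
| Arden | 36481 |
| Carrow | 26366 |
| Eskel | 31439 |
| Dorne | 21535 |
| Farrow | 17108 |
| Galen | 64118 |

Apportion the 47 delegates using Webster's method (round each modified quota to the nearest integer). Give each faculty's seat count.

Arden=9, Carrow=6, Eskel=8, Dorne=5, Farrow=4, Galen=15

Standard divisor 197047/47 ≈ 4192.489; standard quotas: Arden 8.702, Carrow 6.289, Eskel 7.499, Dorne 5.137, Farrow 4.081, Galen 15.294.
Rounding to the nearest integer gives 9, 6, 7, 5, 4, 15 = 46 seats, so the divisor must be adjusted.
With modified divisor 4160: modified quotas Arden 8.769, Carrow 6.338, Eskel 7.557, Dorne 5.177, Farrow 4.112, Galen 15.413.
Rounding to the nearest integer: Arden 9, Carrow 6, Eskel 8, Dorne 5, Farrow 4, Galen 15 (total 47).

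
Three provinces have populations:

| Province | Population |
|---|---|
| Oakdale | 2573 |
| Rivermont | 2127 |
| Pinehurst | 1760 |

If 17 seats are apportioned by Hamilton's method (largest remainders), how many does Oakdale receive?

Total 6460; standard divisor 6460/17 = 380.
Standard quotas: Oakdale 6.771, Rivermont 5.597, Pinehurst 4.632.
Lower quotas: Oakdale 6, Rivermont 5, Pinehurst 4 (sum 15, leaving 2 seats).
Remainders in descending order: Oakdale 0.771, Pinehurst 0.632, Rivermont 0.597.
Largest remainders: Oakdale, Pinehurst receive the extra seats.
Oakdale receives 7.

7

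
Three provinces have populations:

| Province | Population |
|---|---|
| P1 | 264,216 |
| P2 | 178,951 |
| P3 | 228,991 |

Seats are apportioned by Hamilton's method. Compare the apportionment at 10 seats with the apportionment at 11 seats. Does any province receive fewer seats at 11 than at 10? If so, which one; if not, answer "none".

none

At 10 seats: P1 4, P2 3, P3 3.
At 11 seats: P1 4, P2 3, P3 4.
No province's allocation decreased.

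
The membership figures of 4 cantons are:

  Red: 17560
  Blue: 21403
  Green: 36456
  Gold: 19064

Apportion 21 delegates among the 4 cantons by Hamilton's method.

Red 4, Blue 5, Green 8, Gold 4

Total 94483; standard divisor 94483/21 ≈ 4499.19.
Standard quotas: Red 3.9029, Blue 4.7571, Green 8.1028, Gold 4.2372.
Lower quotas: Red 3, Blue 4, Green 8, Gold 4 (sum 19, leaving 2 seats).
Remainders in descending order: Red 0.9029, Blue 0.7571, Gold 0.2372, Green 0.1028.
Largest remainders: Red, Blue receive the extra seats.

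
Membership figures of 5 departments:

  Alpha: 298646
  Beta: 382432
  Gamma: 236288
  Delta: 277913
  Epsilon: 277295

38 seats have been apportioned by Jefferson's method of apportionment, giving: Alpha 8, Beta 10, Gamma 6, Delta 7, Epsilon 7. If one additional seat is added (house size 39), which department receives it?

Priority for the next seat is population ÷ (current seats + 1).
Priorities: Alpha 33182.889, Beta 34766.545, Gamma 33755.429, Delta 34739.125, Epsilon 34661.875.
Highest priority: Beta.

Beta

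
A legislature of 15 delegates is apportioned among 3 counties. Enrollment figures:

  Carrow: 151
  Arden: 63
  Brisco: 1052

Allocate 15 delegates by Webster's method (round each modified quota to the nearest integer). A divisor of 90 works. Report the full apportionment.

With modified divisor 90: modified quotas Carrow 1.678, Arden 0.700, Brisco 11.689.
Rounding to the nearest integer: Carrow 2, Arden 1, Brisco 12 (total 15).

Carrow: 2; Arden: 1; Brisco: 12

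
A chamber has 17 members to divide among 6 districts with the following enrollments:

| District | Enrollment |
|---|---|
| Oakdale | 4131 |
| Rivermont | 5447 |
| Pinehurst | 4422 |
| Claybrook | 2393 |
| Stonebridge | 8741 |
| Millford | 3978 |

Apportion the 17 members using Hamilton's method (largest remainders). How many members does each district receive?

Total 29112; standard divisor 29112/17 ≈ 1712.471.
Standard quotas: Oakdale 2.4123, Rivermont 3.1808, Pinehurst 2.5822, Claybrook 1.3974, Stonebridge 5.1043, Millford 2.3230.
Lower quotas: Oakdale 2, Rivermont 3, Pinehurst 2, Claybrook 1, Stonebridge 5, Millford 2 (sum 15, leaving 2 seats).
Remainders in descending order: Pinehurst 0.5822, Oakdale 0.4123, Claybrook 0.3974, Millford 0.3230, Rivermont 0.1808, Stonebridge 0.1043.
The surplus seats go to Pinehurst, Oakdale.

Oakdale 3; Rivermont 3; Pinehurst 3; Claybrook 1; Stonebridge 5; Millford 2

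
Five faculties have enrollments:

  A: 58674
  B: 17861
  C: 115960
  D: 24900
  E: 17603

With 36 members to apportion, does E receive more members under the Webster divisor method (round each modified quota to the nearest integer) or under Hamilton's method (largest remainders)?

Webster

Webster: A 9, B 3, C 17, D 4, E 3.
Hamilton: A 9, B 3, C 18, D 4, E 2.
E gets 3 under Webster and 2 under Hamilton.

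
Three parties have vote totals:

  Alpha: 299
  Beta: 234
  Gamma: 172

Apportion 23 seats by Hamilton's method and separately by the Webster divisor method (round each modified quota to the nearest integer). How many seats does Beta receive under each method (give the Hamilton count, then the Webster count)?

8 and 7

Hamilton: Alpha 10, Beta 8, Gamma 5.
Webster: Alpha 10, Beta 7, Gamma 6.
Beta gets 8 under Hamilton and 7 under Webster.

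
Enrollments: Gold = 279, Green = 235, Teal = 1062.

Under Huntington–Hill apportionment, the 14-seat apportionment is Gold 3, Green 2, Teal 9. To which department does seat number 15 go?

Priority for the next seat is population ÷ (√(s·(s+1))).
Priorities: Gold 80.540, Green 95.938, Teal 111.945.
Highest priority: Teal.

Teal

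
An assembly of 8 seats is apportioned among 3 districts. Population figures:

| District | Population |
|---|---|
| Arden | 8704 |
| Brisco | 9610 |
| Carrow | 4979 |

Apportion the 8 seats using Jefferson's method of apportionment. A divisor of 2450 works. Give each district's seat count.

Arden 3, Brisco 3, Carrow 2

With modified divisor 2450: modified quotas Arden 3.553, Brisco 3.922, Carrow 2.032.
Rounding down: Arden 3, Brisco 3, Carrow 2 (total 8).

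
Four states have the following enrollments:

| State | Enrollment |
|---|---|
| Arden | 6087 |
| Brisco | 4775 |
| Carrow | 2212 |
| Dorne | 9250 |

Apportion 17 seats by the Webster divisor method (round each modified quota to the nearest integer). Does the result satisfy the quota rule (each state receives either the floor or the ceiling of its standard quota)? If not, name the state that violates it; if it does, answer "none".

Standard quotas: Arden 4.635, Brisco 3.636, Carrow 1.684, Dorne 7.044.
Webster allocation: Arden 4, Brisco 4, Carrow 2, Dorne 7.
Every allocation lies between the lower and upper quota.

none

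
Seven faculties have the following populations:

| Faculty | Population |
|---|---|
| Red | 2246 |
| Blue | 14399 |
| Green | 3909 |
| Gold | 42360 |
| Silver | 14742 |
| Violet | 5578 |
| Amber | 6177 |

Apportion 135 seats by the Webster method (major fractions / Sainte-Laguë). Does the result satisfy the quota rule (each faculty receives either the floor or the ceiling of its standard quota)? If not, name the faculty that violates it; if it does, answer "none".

Gold

Standard quotas: Red 3.391, Blue 21.741, Green 5.902, Gold 63.959, Silver 22.259, Violet 8.422, Amber 9.327.
Webster allocation: Red 3, Blue 22, Green 6, Gold 65, Silver 22, Violet 8, Amber 9.
Gold has quota 63.959 (lower 63, upper 64) but receives 65 — outside the quota interval.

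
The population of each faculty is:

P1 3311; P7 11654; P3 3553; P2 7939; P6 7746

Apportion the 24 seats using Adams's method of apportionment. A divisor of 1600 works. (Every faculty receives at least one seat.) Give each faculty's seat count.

P1=3, P7=8, P3=3, P2=5, P6=5

With modified divisor 1600: modified quotas P1 2.069, P7 7.284, P3 2.221, P2 4.962, P6 4.841.
Rounding up: P1 3, P7 8, P3 3, P2 5, P6 5 (total 24).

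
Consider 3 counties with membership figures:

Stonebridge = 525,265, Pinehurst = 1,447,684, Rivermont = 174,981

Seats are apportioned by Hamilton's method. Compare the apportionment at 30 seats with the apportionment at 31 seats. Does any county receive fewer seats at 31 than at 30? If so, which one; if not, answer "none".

Rivermont

At 30 seats: Stonebridge 7, Pinehurst 20, Rivermont 3.
At 31 seats: Stonebridge 8, Pinehurst 21, Rivermont 2.
Rivermont drops from 3 to 2.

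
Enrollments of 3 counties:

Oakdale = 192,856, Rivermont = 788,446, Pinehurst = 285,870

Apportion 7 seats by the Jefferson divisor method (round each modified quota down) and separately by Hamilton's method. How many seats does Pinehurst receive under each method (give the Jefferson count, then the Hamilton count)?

Jefferson: Oakdale 1, Rivermont 5, Pinehurst 1.
Hamilton: Oakdale 1, Rivermont 4, Pinehurst 2.
Pinehurst gets 1 under Jefferson and 2 under Hamilton.

1 and 2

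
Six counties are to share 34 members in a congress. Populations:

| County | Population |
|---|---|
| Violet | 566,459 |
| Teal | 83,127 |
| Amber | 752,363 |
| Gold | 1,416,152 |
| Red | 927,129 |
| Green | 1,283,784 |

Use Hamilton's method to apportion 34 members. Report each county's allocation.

Violet 4, Teal 0, Amber 5, Gold 10, Red 6, Green 9

The standard divisor is 5029014/34 ≈ 147912.176.
Standard quotas: Violet 3.8297, Teal 0.5620, Amber 5.0866, Gold 9.5743, Red 6.2681, Green 8.6794.
Lower quotas: Violet 3, Teal 0, Amber 5, Gold 9, Red 6, Green 8 (sum 31, leaving 3 seats).
Remainders in descending order: Violet 0.8297, Green 0.6794, Gold 0.5743, Teal 0.5620, Red 0.2681, Amber 0.0866.
Largest remainders: Violet, Green, Gold receive the extra seats.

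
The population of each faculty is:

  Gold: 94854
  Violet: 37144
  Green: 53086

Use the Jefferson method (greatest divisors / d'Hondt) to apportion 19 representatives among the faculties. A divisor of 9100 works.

With modified divisor 9100: modified quotas Gold 10.424, Violet 4.082, Green 5.834.
Rounding down: Gold 10, Violet 4, Green 5 (total 19).

Gold 10; Violet 4; Green 5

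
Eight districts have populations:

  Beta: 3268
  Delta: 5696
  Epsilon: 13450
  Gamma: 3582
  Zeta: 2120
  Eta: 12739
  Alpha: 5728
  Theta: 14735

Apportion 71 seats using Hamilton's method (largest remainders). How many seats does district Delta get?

Total 61318; standard divisor 61318/71 ≈ 863.634.
Standard quotas: Beta 3.7840, Delta 6.5954, Epsilon 15.5737, Gamma 4.1476, Zeta 2.4547, Eta 14.7505, Alpha 6.6324, Theta 17.0616.
Lower quotas: Beta 3, Delta 6, Epsilon 15, Gamma 4, Zeta 2, Eta 14, Alpha 6, Theta 17 (sum 67, leaving 4 seats).
Remainders in descending order: Beta 0.7840, Eta 0.7505, Alpha 0.6324, Delta 0.5954, Epsilon 0.5737, Zeta 0.4547, Gamma 0.1476, Theta 0.0616.
Largest remainders: Beta, Eta, Alpha, Delta receive the extra seats.
Delta receives 7.

7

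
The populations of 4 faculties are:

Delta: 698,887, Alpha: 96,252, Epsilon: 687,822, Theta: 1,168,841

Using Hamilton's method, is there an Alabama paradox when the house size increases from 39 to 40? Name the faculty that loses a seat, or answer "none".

At 39 seats: Delta 10, Alpha 2, Epsilon 10, Theta 17.
At 40 seats: Delta 11, Alpha 1, Epsilon 10, Theta 18.
Alpha drops from 2 to 1.

Alpha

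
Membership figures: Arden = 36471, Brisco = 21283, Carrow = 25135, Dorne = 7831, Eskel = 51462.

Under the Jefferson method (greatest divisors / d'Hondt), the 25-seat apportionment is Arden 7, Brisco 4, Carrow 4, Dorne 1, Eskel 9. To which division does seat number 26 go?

Eskel

Priority for the next seat is population ÷ (current seats + 1).
Priorities: Arden 4558.875, Brisco 4256.600, Carrow 5027.000, Dorne 3915.500, Eskel 5146.200.
Highest priority: Eskel.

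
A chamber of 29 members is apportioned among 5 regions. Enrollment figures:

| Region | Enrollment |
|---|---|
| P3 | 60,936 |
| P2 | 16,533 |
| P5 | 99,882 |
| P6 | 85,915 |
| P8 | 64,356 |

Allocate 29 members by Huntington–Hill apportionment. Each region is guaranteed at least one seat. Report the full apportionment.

P3: 5, P2: 2, P5: 9, P6: 7, P8: 6

With divisor 11586: modified quotas P3 5.259, P2 1.427, P5 8.621, P6 7.415, P8 5.555.
Geometric-mean thresholds: P3 √(5·6)=5.477, P2 √(1·2)=1.414, P5 √(8·9)=8.485, P6 √(7·8)=7.483, P8 √(5·6)=5.477.
Each quota rounded against its threshold gives P3 5, P2 2, P5 9, P6 7, P8 6 (total 29).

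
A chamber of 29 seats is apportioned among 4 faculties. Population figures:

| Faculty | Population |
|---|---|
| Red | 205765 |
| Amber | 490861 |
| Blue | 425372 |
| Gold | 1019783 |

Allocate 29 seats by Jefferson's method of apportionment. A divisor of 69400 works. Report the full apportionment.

With modified divisor 69400: modified quotas Red 2.965, Amber 7.073, Blue 6.129, Gold 14.694.
Rounding down: Red 2, Amber 7, Blue 6, Gold 14 (total 29).

Red 2; Amber 7; Blue 6; Gold 14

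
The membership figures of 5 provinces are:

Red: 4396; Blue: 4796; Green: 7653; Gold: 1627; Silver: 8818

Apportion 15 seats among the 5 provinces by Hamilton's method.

The standard divisor is 27290/15 ≈ 1819.333.
Standard quotas: Red 2.4163, Blue 2.6361, Green 4.2065, Gold 0.8943, Silver 4.8468.
Lower quotas: Red 2, Blue 2, Green 4, Gold 0, Silver 4 (sum 12, leaving 3 seats).
Remainders in descending order: Gold 0.8943, Silver 0.8468, Blue 0.6361, Red 0.4163, Green 0.2065.
The surplus seats go to Gold, Silver, Blue.

Red=2, Blue=3, Green=4, Gold=1, Silver=5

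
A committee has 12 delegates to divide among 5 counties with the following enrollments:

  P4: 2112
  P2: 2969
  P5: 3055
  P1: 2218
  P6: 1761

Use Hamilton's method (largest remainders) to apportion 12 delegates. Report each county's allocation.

P4 2; P2 3; P5 3; P1 2; P6 2

Total 12115; standard divisor 12115/12 ≈ 1009.583.
Standard quotas: P4 2.092, P2 2.941, P5 3.026, P1 2.197, P6 1.744.
Lower quotas: P4 2, P2 2, P5 3, P1 2, P6 1 (sum 10, leaving 2 seats).
Remainders in descending order: P2 0.941, P6 0.744, P1 0.197, P4 0.092, P5 0.026.
The surplus seats go to P2, P6.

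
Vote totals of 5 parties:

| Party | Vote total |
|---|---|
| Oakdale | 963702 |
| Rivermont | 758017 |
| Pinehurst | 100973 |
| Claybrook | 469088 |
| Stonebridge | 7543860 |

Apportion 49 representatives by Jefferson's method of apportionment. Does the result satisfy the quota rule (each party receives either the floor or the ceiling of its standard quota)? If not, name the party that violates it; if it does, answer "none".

Stonebridge

Standard quotas: Oakdale 4.801, Rivermont 3.776, Pinehurst 0.503, Claybrook 2.337, Stonebridge 37.583.
Jefferson allocation: Oakdale 5, Rivermont 3, Pinehurst 0, Claybrook 2, Stonebridge 39.
Stonebridge has quota 37.583 (lower 37, upper 38) but receives 39 — outside the quota interval.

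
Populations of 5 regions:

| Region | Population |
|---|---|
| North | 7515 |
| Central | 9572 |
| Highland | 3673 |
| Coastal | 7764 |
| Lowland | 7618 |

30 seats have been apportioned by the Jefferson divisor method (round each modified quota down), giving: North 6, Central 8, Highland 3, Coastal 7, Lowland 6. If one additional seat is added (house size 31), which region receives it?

Lowland

Priority for the next seat is population ÷ (current seats + 1).
Priorities: North 1073.571, Central 1063.556, Highland 918.250, Coastal 970.500, Lowland 1088.286.
Highest priority: Lowland.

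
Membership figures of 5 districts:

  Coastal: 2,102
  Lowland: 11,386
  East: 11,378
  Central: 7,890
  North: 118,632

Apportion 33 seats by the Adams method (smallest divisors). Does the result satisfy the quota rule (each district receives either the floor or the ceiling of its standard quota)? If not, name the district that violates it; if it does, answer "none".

Standard quotas: Coastal 0.458, Lowland 2.482, East 2.480, Central 1.720, North 25.860.
Adams allocation: Coastal 1, Lowland 3, East 3, Central 2, North 24.
North has quota 25.860 (lower 25, upper 26) but receives 24 — outside the quota interval.

North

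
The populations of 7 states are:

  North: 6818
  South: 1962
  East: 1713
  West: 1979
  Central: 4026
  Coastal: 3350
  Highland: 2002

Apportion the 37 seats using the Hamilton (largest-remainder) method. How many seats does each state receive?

The standard divisor is 21850/37 ≈ 590.541.
Standard quotas: North 11.5454, South 3.3224, East 2.9007, West 3.3512, Central 6.8175, Coastal 5.6728, Highland 3.3901.
Lower quotas: North 11, South 3, East 2, West 3, Central 6, Coastal 5, Highland 3 (sum 33, leaving 4 seats).
Remainders in descending order: East 0.9007, Central 0.8175, Coastal 0.6728, North 0.5454, Highland 0.3901, West 0.3512, South 0.3224.
The surplus seats go to East, Central, Coastal, North.

North=12, South=3, East=3, West=3, Central=7, Coastal=6, Highland=3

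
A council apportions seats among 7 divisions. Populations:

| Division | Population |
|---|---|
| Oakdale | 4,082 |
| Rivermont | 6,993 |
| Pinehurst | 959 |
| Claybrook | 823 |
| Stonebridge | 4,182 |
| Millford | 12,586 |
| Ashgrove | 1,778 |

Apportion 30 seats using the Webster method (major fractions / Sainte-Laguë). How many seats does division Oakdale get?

4

Standard divisor 31403/30 ≈ 1046.767; standard quotas: Oakdale 3.900, Rivermont 6.681, Pinehurst 0.916, Claybrook 0.786, Stonebridge 3.995, Millford 12.024, Ashgrove 1.699.
Rounding to the nearest integer gives 4, 7, 1, 1, 4, 12, 2 = 31 seats, so the divisor must be adjusted.
With modified divisor 1090: modified quotas Oakdale 3.745, Rivermont 6.416, Pinehurst 0.880, Claybrook 0.755, Stonebridge 3.837, Millford 11.547, Ashgrove 1.631.
Rounding to the nearest integer: Oakdale 4, Rivermont 6, Pinehurst 1, Claybrook 1, Stonebridge 4, Millford 12, Ashgrove 2 (total 30).
Oakdale receives 4.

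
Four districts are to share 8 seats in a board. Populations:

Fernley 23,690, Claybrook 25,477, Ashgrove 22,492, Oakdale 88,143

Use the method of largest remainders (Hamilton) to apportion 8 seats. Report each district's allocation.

The standard divisor is 159802/8 ≈ 19975.25.
Standard quotas: Fernley 1.1860, Claybrook 1.2754, Ashgrove 1.1260, Oakdale 4.4126.
Lower quotas: Fernley 1, Claybrook 1, Ashgrove 1, Oakdale 4 (sum 7, leaving 1 seat).
Remainders in descending order: Oakdale 0.4126, Claybrook 0.2754, Fernley 0.1860, Ashgrove 0.1260.
The surplus seat goes to Oakdale.

Fernley=1; Claybrook=1; Ashgrove=1; Oakdale=5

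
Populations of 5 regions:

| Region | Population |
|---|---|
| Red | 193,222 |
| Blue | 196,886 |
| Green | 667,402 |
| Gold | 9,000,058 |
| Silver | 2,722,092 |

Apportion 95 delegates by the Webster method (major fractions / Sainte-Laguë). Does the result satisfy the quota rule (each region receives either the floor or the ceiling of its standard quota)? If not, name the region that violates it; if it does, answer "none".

Standard quotas: Red 1.436, Blue 1.464, Green 4.961, Gold 66.904, Silver 20.235.
Webster allocation: Red 1, Blue 1, Green 5, Gold 68, Silver 20.
Gold has quota 66.904 (lower 66, upper 67) but receives 68 — outside the quota interval.

Gold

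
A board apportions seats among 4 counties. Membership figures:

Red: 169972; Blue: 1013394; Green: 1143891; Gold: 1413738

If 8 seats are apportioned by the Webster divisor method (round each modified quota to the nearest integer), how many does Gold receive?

3

Standard divisor 3740995/8 ≈ 467624.375; standard quotas: Red 0.363, Blue 2.167, Green 2.446, Gold 3.023.
Rounding to the nearest integer gives 0, 2, 2, 3 = 7 seats, so the divisor must be adjusted.
With modified divisor 431500: modified quotas Red 0.394, Blue 2.349, Green 2.651, Gold 3.276.
Rounding to the nearest integer: Red 0, Blue 2, Green 3, Gold 3 (total 8).
Gold receives 3.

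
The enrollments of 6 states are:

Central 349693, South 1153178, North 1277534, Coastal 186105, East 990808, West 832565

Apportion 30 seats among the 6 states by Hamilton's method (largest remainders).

Central: 2, South: 8, North: 8, Coastal: 1, East: 6, West: 5

Standard divisor: 4789883 ÷ 30 ≈ 159662.767.
Standard quotas: Central 2.1902, South 7.2226, North 8.0015, Coastal 1.1656, East 6.2056, West 5.2145.
Lower quotas: Central 2, South 7, North 8, Coastal 1, East 6, West 5 (sum 29, leaving 1 seat).
Remainders in descending order: South 0.2226, West 0.2145, East 0.2056, Central 0.1902, Coastal 0.1656, North 0.0015.
Largest remainder: South receives the extra seat.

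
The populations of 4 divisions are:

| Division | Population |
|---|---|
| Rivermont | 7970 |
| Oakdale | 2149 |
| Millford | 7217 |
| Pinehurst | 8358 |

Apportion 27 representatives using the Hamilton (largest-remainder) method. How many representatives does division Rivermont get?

The standard divisor is 25694/27 ≈ 951.63.
Standard quotas: Rivermont 8.3751, Oakdale 2.2582, Millford 7.5838, Pinehurst 8.7828.
Lower quotas: Rivermont 8, Oakdale 2, Millford 7, Pinehurst 8 (sum 25, leaving 2 seats).
Remainders in descending order: Pinehurst 0.7828, Millford 0.5838, Rivermont 0.3751, Oakdale 0.2582.
The surplus seats go to Pinehurst, Millford.
Rivermont receives 8.

8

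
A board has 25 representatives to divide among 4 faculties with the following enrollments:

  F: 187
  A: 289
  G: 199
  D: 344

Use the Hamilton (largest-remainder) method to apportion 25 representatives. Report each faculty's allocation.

Standard divisor: 1019 ÷ 25 ≈ 40.76.
Standard quotas: F 4.588, A 7.090, G 4.882, D 8.440.
Lower quotas: F 4, A 7, G 4, D 8 (sum 23, leaving 2 seats).
Remainders in descending order: G 0.882, F 0.588, D 0.440, A 0.090.
The surplus seats go to G, F.

F 5, A 7, G 5, D 8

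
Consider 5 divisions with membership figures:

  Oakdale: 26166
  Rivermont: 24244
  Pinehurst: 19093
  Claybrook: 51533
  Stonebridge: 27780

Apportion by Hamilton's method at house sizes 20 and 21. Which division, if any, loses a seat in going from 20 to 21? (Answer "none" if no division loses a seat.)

none

At 20 seats: Oakdale 3, Rivermont 3, Pinehurst 3, Claybrook 7, Stonebridge 4.
At 21 seats: Oakdale 4, Rivermont 3, Pinehurst 3, Claybrook 7, Stonebridge 4.
No division's allocation decreased.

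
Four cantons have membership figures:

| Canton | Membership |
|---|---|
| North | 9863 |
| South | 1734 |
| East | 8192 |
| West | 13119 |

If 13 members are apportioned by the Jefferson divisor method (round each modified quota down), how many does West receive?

Standard divisor 32908/13 ≈ 2531.385; standard quotas: North 3.896, South 0.685, East 3.236, West 5.183.
Rounding down gives 3, 0, 3, 5 = 11 seats, so the divisor must be adjusted.
With modified divisor 2100: modified quotas North 4.697, South 0.826, East 3.901, West 6.247.
Rounding down: North 4, South 0, East 3, West 6 (total 13).
West receives 6.

6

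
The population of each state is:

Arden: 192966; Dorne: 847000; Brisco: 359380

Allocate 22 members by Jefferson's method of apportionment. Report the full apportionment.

Standard divisor 1399346/22 ≈ 63606.636; standard quotas: Arden 3.034, Dorne 13.316, Brisco 5.650.
Rounding down gives 3, 13, 5 = 21 seats, so the divisor must be adjusted.
With modified divisor 60200: modified quotas Arden 3.205, Dorne 14.070, Brisco 5.970.
Rounding down: Arden 3, Dorne 14, Brisco 5 (total 22).

Arden=3, Dorne=14, Brisco=5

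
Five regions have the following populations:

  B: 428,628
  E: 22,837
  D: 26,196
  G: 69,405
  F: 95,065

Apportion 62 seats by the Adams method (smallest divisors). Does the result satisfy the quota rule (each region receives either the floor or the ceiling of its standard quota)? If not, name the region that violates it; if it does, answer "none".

Standard quotas: B 41.386, E 2.205, D 2.529, G 6.701, F 9.179.
Adams allocation: B 40, E 3, D 3, G 7, F 9.
B has quota 41.386 (lower 41, upper 42) but receives 40 — outside the quota interval.

B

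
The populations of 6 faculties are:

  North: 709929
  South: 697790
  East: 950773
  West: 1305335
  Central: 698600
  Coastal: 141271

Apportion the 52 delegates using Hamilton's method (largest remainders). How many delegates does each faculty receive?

The standard divisor is 4503698/52 ≈ 86609.577.
Standard quotas: North 8.1969, South 8.0567, East 10.9777, West 15.0715, Central 8.0661, Coastal 1.6311.
Lower quotas: North 8, South 8, East 10, West 15, Central 8, Coastal 1 (sum 50, leaving 2 seats).
Remainders in descending order: East 0.9777, Coastal 0.6311, North 0.1969, West 0.0715, Central 0.0661, South 0.0567.
The surplus seats go to East, Coastal.

North: 8; South: 8; East: 11; West: 15; Central: 8; Coastal: 2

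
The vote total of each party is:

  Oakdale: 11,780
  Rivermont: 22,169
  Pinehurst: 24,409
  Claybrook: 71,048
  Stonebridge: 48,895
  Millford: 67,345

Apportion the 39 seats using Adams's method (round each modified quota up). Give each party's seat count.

Standard divisor 245646/39 ≈ 6298.615; standard quotas: Oakdale 1.870, Rivermont 3.520, Pinehurst 3.875, Claybrook 11.280, Stonebridge 7.763, Millford 10.692.
Rounding up gives 2, 4, 4, 12, 8, 11 = 41 seats, so the divisor must be adjusted.
With modified divisor 6900: modified quotas Oakdale 1.707, Rivermont 3.213, Pinehurst 3.538, Claybrook 10.297, Stonebridge 7.086, Millford 9.760.
Rounding up: Oakdale 2, Rivermont 4, Pinehurst 4, Claybrook 11, Stonebridge 8, Millford 10 (total 39).

Oakdale: 2; Rivermont: 4; Pinehurst: 4; Claybrook: 11; Stonebridge: 8; Millford: 10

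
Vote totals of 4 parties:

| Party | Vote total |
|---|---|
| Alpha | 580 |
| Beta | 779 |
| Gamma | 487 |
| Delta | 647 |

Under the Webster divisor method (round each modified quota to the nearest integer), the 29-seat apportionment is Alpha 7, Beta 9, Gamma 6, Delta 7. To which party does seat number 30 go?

Delta

Priority for the next seat is population ÷ (current seats + 0.5).
Priorities: Alpha 77.333, Beta 82.000, Gamma 74.923, Delta 86.267.
Highest priority: Delta.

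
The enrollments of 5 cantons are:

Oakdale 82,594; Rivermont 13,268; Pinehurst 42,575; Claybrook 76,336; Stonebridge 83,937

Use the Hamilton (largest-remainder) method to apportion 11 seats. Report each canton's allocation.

Standard divisor: 298710 ÷ 11 ≈ 27155.455.
Standard quotas: Oakdale 3.0415, Rivermont 0.4886, Pinehurst 1.5678, Claybrook 2.8111, Stonebridge 3.0910.
Lower quotas: Oakdale 3, Rivermont 0, Pinehurst 1, Claybrook 2, Stonebridge 3 (sum 9, leaving 2 seats).
Remainders in descending order: Claybrook 0.8111, Pinehurst 0.5678, Rivermont 0.4886, Stonebridge 0.0910, Oakdale 0.0415.
The surplus seats go to Claybrook, Pinehurst.

Oakdale 3, Rivermont 0, Pinehurst 2, Claybrook 3, Stonebridge 3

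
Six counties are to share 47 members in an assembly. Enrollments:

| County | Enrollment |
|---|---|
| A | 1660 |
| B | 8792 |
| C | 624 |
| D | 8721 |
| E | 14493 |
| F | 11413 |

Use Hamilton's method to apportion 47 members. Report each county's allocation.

Standard divisor: 45703 ÷ 47 ≈ 972.404.
Standard quotas: A 1.7071, B 9.0415, C 0.6417, D 8.9685, E 14.9043, F 11.7369.
Lower quotas: A 1, B 9, C 0, D 8, E 14, F 11 (sum 43, leaving 4 seats).
Remainders in descending order: D 0.9685, E 0.9043, F 0.7369, A 0.7071, C 0.6417, B 0.0415.
The surplus seats go to D, E, F, A.

A 2, B 9, C 0, D 9, E 15, F 12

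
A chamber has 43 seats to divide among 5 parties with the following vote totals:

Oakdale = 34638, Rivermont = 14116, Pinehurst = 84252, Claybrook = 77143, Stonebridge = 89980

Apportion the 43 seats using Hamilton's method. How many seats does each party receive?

Oakdale 5; Rivermont 2; Pinehurst 12; Claybrook 11; Stonebridge 13

The standard divisor is 300129/43 ≈ 6979.744.
Standard quotas: Oakdale 4.9626, Rivermont 2.0224, Pinehurst 12.0709, Claybrook 11.0524, Stonebridge 12.8916.
Lower quotas: Oakdale 4, Rivermont 2, Pinehurst 12, Claybrook 11, Stonebridge 12 (sum 41, leaving 2 seats).
Remainders in descending order: Oakdale 0.9626, Stonebridge 0.8916, Pinehurst 0.0709, Claybrook 0.0524, Rivermont 0.0224.
Largest remainders: Oakdale, Stonebridge receive the extra seats.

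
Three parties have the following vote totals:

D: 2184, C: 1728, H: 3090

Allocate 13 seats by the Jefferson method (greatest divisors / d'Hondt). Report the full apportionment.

Standard divisor 7002/13 ≈ 538.615; standard quotas: D 4.055, C 3.208, H 5.737.
Rounding down gives 4, 3, 5 = 12 seats, so the divisor must be adjusted.
With modified divisor 500: modified quotas D 4.368, C 3.456, H 6.180.
Rounding down: D 4, C 3, H 6 (total 13).

D: 4; C: 3; H: 6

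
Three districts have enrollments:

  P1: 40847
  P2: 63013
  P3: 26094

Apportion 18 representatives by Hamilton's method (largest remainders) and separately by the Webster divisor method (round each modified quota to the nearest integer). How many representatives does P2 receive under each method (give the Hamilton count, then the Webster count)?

Hamilton: P1 6, P2 9, P3 3.
Webster: P1 6, P2 8, P3 4.
P2 gets 9 under Hamilton and 8 under Webster.

9 and 8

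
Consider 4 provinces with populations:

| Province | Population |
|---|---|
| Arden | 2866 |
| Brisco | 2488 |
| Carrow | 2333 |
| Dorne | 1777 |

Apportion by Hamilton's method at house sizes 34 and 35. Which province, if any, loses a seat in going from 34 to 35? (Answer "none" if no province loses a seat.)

Dorne

At 34 seats: Arden 10, Brisco 9, Carrow 8, Dorne 7.
At 35 seats: Arden 11, Brisco 9, Carrow 9, Dorne 6.
Dorne drops from 7 to 6.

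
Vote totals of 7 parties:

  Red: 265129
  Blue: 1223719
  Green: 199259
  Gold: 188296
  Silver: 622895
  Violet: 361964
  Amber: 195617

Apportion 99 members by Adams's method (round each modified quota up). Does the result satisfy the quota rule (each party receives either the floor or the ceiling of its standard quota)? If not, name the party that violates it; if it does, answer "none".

Blue

Standard quotas: Red 8.586, Blue 39.631, Green 6.453, Gold 6.098, Silver 20.173, Violet 11.723, Amber 6.335.
Adams allocation: Red 9, Blue 38, Green 7, Gold 6, Silver 20, Violet 12, Amber 7.
Blue has quota 39.631 (lower 39, upper 40) but receives 38 — outside the quota interval.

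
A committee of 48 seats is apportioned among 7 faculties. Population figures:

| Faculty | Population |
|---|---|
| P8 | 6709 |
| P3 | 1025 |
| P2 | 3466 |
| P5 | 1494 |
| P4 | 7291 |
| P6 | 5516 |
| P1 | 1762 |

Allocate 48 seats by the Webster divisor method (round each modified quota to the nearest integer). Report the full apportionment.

P8 12, P3 2, P2 6, P5 3, P4 13, P6 9, P1 3

Standard divisor 27263/48 ≈ 567.979; standard quotas: P8 11.812, P3 1.805, P2 6.102, P5 2.630, P4 12.837, P6 9.712, P1 3.102.
Rounding to the nearest integer gives 12, 2, 6, 3, 13, 10, 3 = 49 seats, so the divisor must be adjusted.
With modified divisor 582: modified quotas P8 11.527, P3 1.761, P2 5.955, P5 2.567, P4 12.527, P6 9.478, P1 3.027.
Rounding to the nearest integer: P8 12, P3 2, P2 6, P5 3, P4 13, P6 9, P1 3 (total 48).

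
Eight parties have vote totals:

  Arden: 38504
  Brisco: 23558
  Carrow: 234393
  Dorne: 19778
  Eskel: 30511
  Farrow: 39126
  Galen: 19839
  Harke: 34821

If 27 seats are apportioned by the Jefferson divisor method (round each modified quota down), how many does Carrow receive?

16

Standard divisor 440530/27 ≈ 16315.926; standard quotas: Arden 2.360, Brisco 1.444, Carrow 14.366, Dorne 1.212, Eskel 1.870, Farrow 2.398, Galen 1.216, Harke 2.134.
Rounding down gives 2, 1, 14, 1, 1, 2, 1, 2 = 24 seats, so the divisor must be adjusted.
With modified divisor 14200: modified quotas Arden 2.712, Brisco 1.659, Carrow 16.507, Dorne 1.393, Eskel 2.149, Farrow 2.755, Galen 1.397, Harke 2.452.
Rounding down: Arden 2, Brisco 1, Carrow 16, Dorne 1, Eskel 2, Farrow 2, Galen 1, Harke 2 (total 27).
Carrow receives 16.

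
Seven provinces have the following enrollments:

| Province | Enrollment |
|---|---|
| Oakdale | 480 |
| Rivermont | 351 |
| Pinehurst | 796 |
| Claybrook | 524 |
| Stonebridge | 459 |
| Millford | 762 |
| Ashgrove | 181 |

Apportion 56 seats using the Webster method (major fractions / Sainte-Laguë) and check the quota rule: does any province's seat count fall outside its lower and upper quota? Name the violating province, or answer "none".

none

Standard quotas: Oakdale 7.565, Rivermont 5.532, Pinehurst 12.546, Claybrook 8.259, Stonebridge 7.234, Millford 12.010, Ashgrove 2.853.
Webster allocation: Oakdale 8, Rivermont 6, Pinehurst 12, Claybrook 8, Stonebridge 7, Millford 12, Ashgrove 3.
Every allocation lies between the lower and upper quota.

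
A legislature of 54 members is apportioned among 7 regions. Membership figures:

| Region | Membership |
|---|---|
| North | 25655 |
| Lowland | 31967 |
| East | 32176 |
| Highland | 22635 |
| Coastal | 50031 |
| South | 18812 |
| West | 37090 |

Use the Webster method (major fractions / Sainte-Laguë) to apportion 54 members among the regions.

North 6, Lowland 8, East 8, Highland 6, Coastal 12, South 5, West 9

Standard divisor 218366/54 ≈ 4043.815; standard quotas: North 6.344, Lowland 7.905, East 7.957, Highland 5.597, Coastal 12.372, South 4.652, West 9.172.
Rounding to the nearest integer gives North 6, Lowland 8, East 8, Highland 6, Coastal 12, South 5, West 9 — total 54, matching the house size, so no adjustment is needed.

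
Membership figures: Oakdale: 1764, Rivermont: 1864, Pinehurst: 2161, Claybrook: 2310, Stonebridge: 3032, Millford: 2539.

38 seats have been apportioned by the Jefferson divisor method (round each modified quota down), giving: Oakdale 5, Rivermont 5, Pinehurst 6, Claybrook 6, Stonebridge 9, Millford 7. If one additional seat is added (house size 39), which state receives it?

Claybrook

Priority for the next seat is population ÷ (current seats + 1).
Priorities: Oakdale 294.000, Rivermont 310.667, Pinehurst 308.714, Claybrook 330.000, Stonebridge 303.200, Millford 317.375.
Highest priority: Claybrook.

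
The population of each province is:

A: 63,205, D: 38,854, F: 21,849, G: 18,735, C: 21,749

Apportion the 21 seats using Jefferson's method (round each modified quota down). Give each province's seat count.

A 8; D 5; F 3; G 2; C 3

Standard divisor 164392/21 ≈ 7828.19; standard quotas: A 8.074, D 4.963, F 2.791, G 2.393, C 2.778.
Rounding down gives 8, 4, 2, 2, 2 = 18 seats, so the divisor must be adjusted.
With modified divisor 7100: modified quotas A 8.902, D 5.472, F 3.077, G 2.639, C 3.063.
Rounding down: A 8, D 5, F 3, G 2, C 3 (total 21).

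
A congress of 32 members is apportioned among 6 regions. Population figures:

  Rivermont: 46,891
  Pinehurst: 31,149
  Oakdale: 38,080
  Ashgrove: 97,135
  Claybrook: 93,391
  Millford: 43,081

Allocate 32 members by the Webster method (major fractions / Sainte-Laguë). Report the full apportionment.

Rivermont: 4, Pinehurst: 3, Oakdale: 3, Ashgrove: 9, Claybrook: 9, Millford: 4

Standard divisor 349727/32 ≈ 10928.969; standard quotas: Rivermont 4.291, Pinehurst 2.850, Oakdale 3.484, Ashgrove 8.888, Claybrook 8.545, Millford 3.942.
Rounding to the nearest integer gives Rivermont 4, Pinehurst 3, Oakdale 3, Ashgrove 9, Claybrook 9, Millford 4 — total 32, matching the house size, so no adjustment is needed.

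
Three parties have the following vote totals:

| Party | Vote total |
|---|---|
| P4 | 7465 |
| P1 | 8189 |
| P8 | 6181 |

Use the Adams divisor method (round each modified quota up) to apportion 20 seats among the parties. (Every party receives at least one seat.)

Standard divisor 21835/20 ≈ 1091.75; standard quotas: P4 6.838, P1 7.501, P8 5.662.
Rounding up gives 7, 8, 6 = 21 seats, so the divisor must be adjusted.
With modified divisor 1200: modified quotas P4 6.221, P1 6.824, P8 5.151.
Rounding up: P4 7, P1 7, P8 6 (total 20).

P4 7, P1 7, P8 6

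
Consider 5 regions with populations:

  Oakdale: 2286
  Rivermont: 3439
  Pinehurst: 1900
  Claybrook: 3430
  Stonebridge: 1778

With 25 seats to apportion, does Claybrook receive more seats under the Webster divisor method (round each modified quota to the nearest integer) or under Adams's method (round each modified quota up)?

Webster

Webster: Oakdale 4, Rivermont 7, Pinehurst 4, Claybrook 7, Stonebridge 3.
Adams: Oakdale 4, Rivermont 7, Pinehurst 4, Claybrook 6, Stonebridge 4.
Claybrook gets 7 under Webster and 6 under Adams.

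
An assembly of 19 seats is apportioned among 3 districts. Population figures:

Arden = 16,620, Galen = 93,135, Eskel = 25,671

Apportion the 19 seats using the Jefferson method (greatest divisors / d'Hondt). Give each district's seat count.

Arden 2; Galen 14; Eskel 3

Standard divisor 135426/19 ≈ 7127.684; standard quotas: Arden 2.332, Galen 13.067, Eskel 3.602.
Rounding down gives 2, 13, 3 = 18 seats, so the divisor must be adjusted.
With modified divisor 6500: modified quotas Arden 2.557, Galen 14.328, Eskel 3.949.
Rounding down: Arden 2, Galen 14, Eskel 3 (total 19).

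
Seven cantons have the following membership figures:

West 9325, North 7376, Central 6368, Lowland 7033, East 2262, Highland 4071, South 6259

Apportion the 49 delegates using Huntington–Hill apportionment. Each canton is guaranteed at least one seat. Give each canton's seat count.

With divisor 879: modified quotas West 10.609, North 8.391, Central 7.245, Lowland 8.001, East 2.573, Highland 4.631, South 7.121.
Geometric-mean thresholds: West √(10·11)=10.488, North √(8·9)=8.485, Central √(7·8)=7.483, Lowland √(8·9)=8.485, East √(2·3)=2.449, Highland √(4·5)=4.472, South √(7·8)=7.483.
Each quota rounded against its threshold gives West 11, North 8, Central 7, Lowland 8, East 3, Highland 5, South 7 (total 49).

West 11, North 8, Central 7, Lowland 8, East 3, Highland 5, South 7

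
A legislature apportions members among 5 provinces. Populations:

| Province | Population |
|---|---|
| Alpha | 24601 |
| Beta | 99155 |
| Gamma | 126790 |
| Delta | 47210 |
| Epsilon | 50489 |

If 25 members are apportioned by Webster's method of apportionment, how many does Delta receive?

Standard divisor 348245/25 ≈ 13929.8; standard quotas: Alpha 1.766, Beta 7.118, Gamma 9.102, Delta 3.389, Epsilon 3.625.
Rounding to the nearest integer gives Alpha 2, Beta 7, Gamma 9, Delta 3, Epsilon 4 — total 25, matching the house size, so no adjustment is needed.
Delta receives 3.

3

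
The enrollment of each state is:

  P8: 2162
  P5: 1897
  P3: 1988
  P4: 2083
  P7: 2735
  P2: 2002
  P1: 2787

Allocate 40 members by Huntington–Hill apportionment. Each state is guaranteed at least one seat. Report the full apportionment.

With divisor 388: modified quotas P8 5.572, P5 4.889, P3 5.124, P4 5.369, P7 7.049, P2 5.160, P1 7.183.
Geometric-mean thresholds: P8 √(5·6)=5.477, P5 √(4·5)=4.472, P3 √(5·6)=5.477, P4 √(5·6)=5.477, P7 √(7·8)=7.483, P2 √(5·6)=5.477, P1 √(7·8)=7.483.
Each quota rounded against its threshold gives P8 6, P5 5, P3 5, P4 5, P7 7, P2 5, P1 7 (total 40).

P8=6, P5=5, P3=5, P4=5, P7=7, P2=5, P1=7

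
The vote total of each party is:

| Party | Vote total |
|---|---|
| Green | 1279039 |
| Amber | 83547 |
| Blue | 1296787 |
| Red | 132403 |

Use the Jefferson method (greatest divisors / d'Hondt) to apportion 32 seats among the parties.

Standard divisor 2791776/32 ≈ 87243; standard quotas: Green 14.661, Amber 0.958, Blue 14.864, Red 1.518.
Rounding down gives 14, 0, 14, 1 = 29 seats, so the divisor must be adjusted.
With modified divisor 81798.5: modified quotas Green 15.636, Amber 1.021, Blue 15.853, Red 1.619.
Rounding down: Green 15, Amber 1, Blue 15, Red 1 (total 32).

Green=15; Amber=1; Blue=15; Red=1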